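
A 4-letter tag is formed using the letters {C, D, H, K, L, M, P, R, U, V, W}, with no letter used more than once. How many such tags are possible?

This is a permutation of 4 out of 11: P(11,4) = 11!/7!.
That product is 11 × 10 × 9 × 8 = 7920.

7920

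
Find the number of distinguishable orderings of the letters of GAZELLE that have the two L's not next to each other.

900

There are 7!/(2!·2!) = 1260 arrangements of GAZELLE in total.
Arrangements with the L's together: treat LL as one letter, giving (6)!/(2!) = 360.
Subtracting, 1260 − 360 = 900 arrangements keep the L's apart.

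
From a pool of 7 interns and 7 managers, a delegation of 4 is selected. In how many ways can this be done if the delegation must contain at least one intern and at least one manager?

931

Total 4-person selections from all 14: C(14,4) = 1001.
Selections missing a whole group: no interns → C(7,4) = 35; no managers → C(7,4) = 35.
Both groups omitted at once is impossible, so 1001 − 70 = 931.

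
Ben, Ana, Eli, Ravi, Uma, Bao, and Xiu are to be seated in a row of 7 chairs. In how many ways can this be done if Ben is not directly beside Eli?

There are 7! = 5040 arrangements in all. If Ben and Eli are adjacent, merging them into one block gives 2·(6)! = 1440 arrangements.
So 5040 − 1440 = 3600 arrangements keep them apart.

3600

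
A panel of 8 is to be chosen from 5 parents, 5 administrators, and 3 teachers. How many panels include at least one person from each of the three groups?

1240

Unrestricted: C(13,8) = 1287 ways to pick any 8 of the 13.
Selections missing a whole group: no parents → C(8,8) = 1; no administrators → C(8,8) = 1; no teachers → C(10,8) = 45.
Add back selections omitting two groups (i.e. drawn from a single group): C(5,8) + C(5,8) + C(3,8) = 0.
By inclusion–exclusion: 1287 − 47 + 0 = 1240.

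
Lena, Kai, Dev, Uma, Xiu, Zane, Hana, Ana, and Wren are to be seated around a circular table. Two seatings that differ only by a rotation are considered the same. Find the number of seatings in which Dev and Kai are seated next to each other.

10080

Treat {Dev, Kai} as one unit (2 internal orders) and seat the resulting 8 units around the table: (7)! circular arrangements.
So 2 × (7)! = 2 × 5040 = 10080.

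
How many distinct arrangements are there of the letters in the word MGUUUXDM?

3360

Letter multiplicities in MGUUUXDM: D×1, G×1, M×2, U×3, X×1.
The number of distinct arrangements is 8!/(3!·2!) = 40320/12 = 3360.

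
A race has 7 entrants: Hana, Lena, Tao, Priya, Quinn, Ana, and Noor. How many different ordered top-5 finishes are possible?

2520

There are 7 choices for 1st place, 6 for 2nd, and so on down to 3 for position 5.
That gives 7 × 6 × 5 × 4 × 3 = 2520.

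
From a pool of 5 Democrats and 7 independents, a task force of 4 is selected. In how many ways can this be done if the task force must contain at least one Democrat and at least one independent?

Unrestricted: C(12,4) = 495 ways to pick any 4 of the 12.
Subtract selections that omit an entire group: no Democrats → C(7,4) = 35; no independents → C(5,4) = 5.
Both groups omitted at once is impossible, so 495 − 40 = 455.

455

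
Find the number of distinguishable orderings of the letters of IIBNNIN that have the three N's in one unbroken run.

Treat the 3 copies of N as a single block. The multiset to arrange is then {NNN, B, I, I, I}, 5 items in all.
That gives (5)!/(3!) = 20 arrangements.

20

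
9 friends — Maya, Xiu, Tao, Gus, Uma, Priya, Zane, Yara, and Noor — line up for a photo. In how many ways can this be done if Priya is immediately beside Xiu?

Treat {Priya, Xiu} as a single unit. There are 8 units to order, and the pair itself can be ordered 2 ways.
That gives 2 × 8! = 2 × 40320 = 80640.

80640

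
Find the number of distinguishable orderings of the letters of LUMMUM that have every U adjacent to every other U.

Treat the 2 copies of U as a single block. The multiset to arrange is then {UU, L, M, M, M}, 5 items in all.
That gives (5)!/(3!) = 20 arrangements.

20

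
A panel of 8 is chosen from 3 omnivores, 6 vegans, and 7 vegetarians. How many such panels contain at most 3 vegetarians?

Split by how many vegetarians are chosen (0 through 3).
Sum: C(7,0)·C(9,8) + C(7,1)·C(9,7) + C(7,2)·C(9,6) + C(7,3)·C(9,5) = 9 + 252 + 1764 + 4410 = 6435.

6435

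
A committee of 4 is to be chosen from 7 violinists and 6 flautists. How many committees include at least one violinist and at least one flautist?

665

With no constraint there are C(13,4) = 715 possible selections.
Selections missing a whole group: no violinists → C(6,4) = 15; no flautists → C(7,4) = 35.
Both groups omitted at once is impossible, so 715 − 50 = 665.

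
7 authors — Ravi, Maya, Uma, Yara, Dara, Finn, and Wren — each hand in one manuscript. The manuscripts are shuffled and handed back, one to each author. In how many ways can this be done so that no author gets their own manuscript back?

Let Aᵢ be the assignments in which author i gets their own manuscript. We want the size of the complement of A₁∪…∪A_7.
By inclusion–exclusion this is Σ_{j=0}^{7} (−1)^j C(7,j)·(7−j)!.
Computing: 5040 − 5040 + 2520 − 840 + 210 − 42 + 7 − 1 = 1854.

1854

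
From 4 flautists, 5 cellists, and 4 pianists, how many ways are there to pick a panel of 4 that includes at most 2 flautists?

Split by how many flautists are chosen (0 through 2).
Sum: C(4,0)·C(9,4) + C(4,1)·C(9,3) + C(4,2)·C(9,2) = 126 + 336 + 216 = 678.

678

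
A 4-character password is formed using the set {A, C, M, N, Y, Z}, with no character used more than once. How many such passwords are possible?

This is a permutation of 4 out of 6: P(6,4) = 6!/2!.
6 × 5 × 4 × 3 = 360.

360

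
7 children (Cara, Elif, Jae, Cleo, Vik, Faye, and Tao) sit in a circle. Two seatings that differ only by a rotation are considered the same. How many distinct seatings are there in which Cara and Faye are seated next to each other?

240

Glue Cara and Faye into a block (2 internal orders). Seating 6 units around a circle gives (5)! arrangements.
So 2 × (5)! = 2 × 120 = 240.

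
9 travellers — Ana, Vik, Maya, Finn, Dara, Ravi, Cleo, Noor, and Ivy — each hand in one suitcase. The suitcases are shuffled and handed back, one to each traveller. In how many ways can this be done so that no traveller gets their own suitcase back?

133496

This is the derangement count D_9: permutations of 9 items with no fixed point.
By inclusion–exclusion this is Σ_{j=0}^{9} (−1)^j C(9,j)·(9−j)!.
Computing: 362880 − 362880 + 181440 − 60480 + 15120 − 3024 + 504 − 72 + 9 − 1 = 133496.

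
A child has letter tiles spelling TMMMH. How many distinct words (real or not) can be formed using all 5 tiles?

The 5 letters of TMMMH have repeats: M appearing 3 times.
Dividing 5! = 120 by 3! = 6 for the repeated letters gives 20.

20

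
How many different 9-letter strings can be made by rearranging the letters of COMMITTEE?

45360

The 9 letters of COMMITTEE have repeats: E appearing twice, M appearing twice, and T appearing twice.
The number of distinct arrangements is 9!/(2!·2!·2!) = 362880/8 = 45360.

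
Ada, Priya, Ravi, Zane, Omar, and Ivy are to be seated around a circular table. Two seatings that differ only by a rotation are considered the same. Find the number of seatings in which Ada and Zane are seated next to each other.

48

Glue Ada and Zane into a block (2 internal orders). Seating 5 units around a circle gives (4)! arrangements.
So 2 × (4)! = 2 × 24 = 48.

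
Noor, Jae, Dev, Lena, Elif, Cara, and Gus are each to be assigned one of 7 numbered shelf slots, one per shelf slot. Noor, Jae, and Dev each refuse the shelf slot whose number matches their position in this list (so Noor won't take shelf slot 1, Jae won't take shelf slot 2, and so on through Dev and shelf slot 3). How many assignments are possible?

Let Aᵢ (for i ∈ {1, 2, 3}) be the placements that put person i in their forbidden shelf slot. Any j of these fix j positions, leaving (7−j)! ways to fill the rest, and there are C(3,j) ways to pick which j.
By inclusion–exclusion, the number of valid placements is Σ_{j=0}^{3} (−1)^j C(3,j)·(7−j)!.
Computing: 5040 − 2160 + 360 − 24 = 3216.

3216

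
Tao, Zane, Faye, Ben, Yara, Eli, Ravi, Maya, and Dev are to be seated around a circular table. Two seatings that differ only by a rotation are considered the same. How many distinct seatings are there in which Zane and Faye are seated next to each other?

10080

Treat {Zane, Faye} as one unit (2 internal orders) and seat the resulting 8 units around the table: (7)! circular arrangements.
So 2 × (7)! = 2 × 5040 = 10080.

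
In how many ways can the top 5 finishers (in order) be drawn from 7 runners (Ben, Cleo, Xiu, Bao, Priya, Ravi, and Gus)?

This is an ordered selection of 5 from 7: P(7,5).
That gives 7 × 6 × 5 × 4 × 3 = 2520.

2520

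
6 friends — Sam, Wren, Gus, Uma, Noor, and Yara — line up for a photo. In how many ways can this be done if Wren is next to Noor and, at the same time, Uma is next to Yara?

96

Treat {Wren,Noor} as one block (2 orders) and {Uma,Yara} as another (2 orders).
That leaves 4 units to arrange: 2 × 2 × 4! = 4 × 24 = 96.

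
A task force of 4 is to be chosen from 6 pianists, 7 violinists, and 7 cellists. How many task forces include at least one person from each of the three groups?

2499

With no constraint there are C(20,4) = 4845 possible selections.
Subtract selections that omit an entire group: no pianists → C(14,4) = 1001; no violinists → C(13,4) = 715; no cellists → C(13,4) = 715.
Add back selections omitting two groups (i.e. drawn from a single group): C(6,4) + C(7,4) + C(7,4) = 85.
By inclusion–exclusion: 4845 − 2431 + 85 = 2499.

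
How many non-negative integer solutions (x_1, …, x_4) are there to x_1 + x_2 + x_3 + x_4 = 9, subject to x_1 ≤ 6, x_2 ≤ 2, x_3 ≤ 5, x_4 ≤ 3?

By stars and bars, unrestricted non-negative solutions to x_1+…+x_4 = 9 number C(9+3,3) = 220.
Subtract solutions that violate a single cap (substitute x_i' = x_i − (cap_i+1)): x_1 ≥ 7 gives C(5,3) = 10; x_2 ≥ 3 gives C(9,3) = 84; x_3 ≥ 6 gives C(6,3) = 20; x_4 ≥ 4 gives C(8,3) = 56. Together 170.
Add back pairs where two caps are both exceeded: 0 + 0 + 0 + 1 + 10 + 0 = 11.
By inclusion–exclusion the count is 220 − 170 + 11 = 61.

61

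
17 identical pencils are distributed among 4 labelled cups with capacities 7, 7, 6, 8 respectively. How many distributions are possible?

279

Without the upper bounds there are C(20,3) = 1140 ways to split 17 among 4 cups.
Subtract solutions that violate a single cap (substitute x_i' = x_i − (cap_i+1)): x_1 ≥ 8 gives C(12,3) = 220; x_2 ≥ 8 gives C(12,3) = 220; x_3 ≥ 7 gives C(13,3) = 286; x_4 ≥ 9 gives C(11,3) = 165. Together 891.
Add back pairs where two caps are both exceeded: 4 + 10 + 1 + 10 + 1 + 4 = 30.
By inclusion–exclusion the count is 1140 − 891 + 30 = 279.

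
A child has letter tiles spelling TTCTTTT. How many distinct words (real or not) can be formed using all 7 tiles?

7

The 7 letters of TTCTTTT have repeats: T appearing 6 times.
Dividing 7! = 5040 by 6! = 720 for the repeated letters gives 7.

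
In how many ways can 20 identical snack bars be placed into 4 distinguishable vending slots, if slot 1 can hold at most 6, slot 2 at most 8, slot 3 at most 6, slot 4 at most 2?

10

Ignoring the caps, the number of non-negative solutions to x_1+…+x_4 = 20 is C(23,3) = 1771.
Subtract solutions that violate a single cap (substitute x_i' = x_i − (cap_i+1)): x_1 ≥ 7 gives C(16,3) = 560; x_2 ≥ 9 gives C(14,3) = 364; x_3 ≥ 7 gives C(16,3) = 560; x_4 ≥ 3 gives C(20,3) = 1140. Together 2624.
Add back pairs where two caps are both exceeded: 35 + 84 + 286 + 35 + 165 + 286 = 891.
Subtract triples: 0 + 4 + 20 + 4 = 28.
By inclusion–exclusion the count is 1771 − 2624 + 891 − 28 = 10.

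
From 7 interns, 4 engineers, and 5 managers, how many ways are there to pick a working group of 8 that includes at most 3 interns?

6435

Split by how many interns are chosen (0 through 3).
Sum: C(7,0)·C(9,8) + C(7,1)·C(9,7) + C(7,2)·C(9,6) + C(7,3)·C(9,5) = 9 + 252 + 1764 + 4410 = 6435.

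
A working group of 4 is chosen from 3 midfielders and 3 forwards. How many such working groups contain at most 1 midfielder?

Split by how many midfielders are chosen (0 through 1).
Sum: C(3,0)·C(3,4) + C(3,1)·C(3,3) = 0 + 3 = 3.

3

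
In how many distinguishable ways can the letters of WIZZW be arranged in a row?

30

The 5 letters of WIZZW have repeats: W appearing twice and Z appearing twice.
So there are 5! / (2!·2!) = 30 distinguishable arrangements.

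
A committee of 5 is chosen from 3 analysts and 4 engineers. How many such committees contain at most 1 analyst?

3

Split by how many analysts are chosen (0 through 1).
Sum: C(3,0)·C(4,5) + C(3,1)·C(4,4) = 0 + 3 = 3.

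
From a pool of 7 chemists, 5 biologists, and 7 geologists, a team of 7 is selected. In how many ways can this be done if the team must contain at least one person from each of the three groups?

45374

With no constraint there are C(19,7) = 50388 possible selections.
Selections missing a whole group: no chemists → C(12,7) = 792; no biologists → C(14,7) = 3432; no geologists → C(12,7) = 792.
Add back selections omitting two groups (i.e. drawn from a single group): C(7,7) + C(5,7) + C(7,7) = 2.
By inclusion–exclusion: 50388 − 5016 + 2 = 45374.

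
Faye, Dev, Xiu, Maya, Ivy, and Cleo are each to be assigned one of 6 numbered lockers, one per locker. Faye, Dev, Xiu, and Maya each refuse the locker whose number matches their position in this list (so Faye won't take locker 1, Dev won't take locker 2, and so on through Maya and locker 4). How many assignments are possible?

362

Let Aᵢ (for 1 ≤ i ≤ 4) be the placements that put person i in their forbidden locker. Any j of these fix j positions, leaving (6−j)! ways to fill the rest, and there are C(4,j) ways to pick which j.
By inclusion–exclusion, the number of valid placements is Σ_{j=0}^{4} (−1)^j C(4,j)·(6−j)!.
Computing: 720 − 480 + 144 − 24 + 2 = 362.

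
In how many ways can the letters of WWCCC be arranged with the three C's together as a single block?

Treat the 3 copies of C as a single block. The multiset to arrange is then {CCC, W, W}, 3 items in all.
That gives (3)!/(2!) = 3 arrangements.

3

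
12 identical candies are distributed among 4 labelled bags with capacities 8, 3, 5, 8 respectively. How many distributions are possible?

By stars and bars, unrestricted non-negative solutions to x_1+…+x_4 = 12 number C(12+3,3) = 455.
Subtract solutions that violate a single cap (substitute x_i' = x_i − (cap_i+1)): x_1 ≥ 9 gives C(6,3) = 20; x_2 ≥ 4 gives C(11,3) = 165; x_3 ≥ 6 gives C(9,3) = 84; x_4 ≥ 9 gives C(6,3) = 20. Together 289.
Add back pairs where two caps are both exceeded: 0 + 0 + 0 + 10 + 0 + 0 = 10.
By inclusion–exclusion the count is 455 − 289 + 10 = 176.

176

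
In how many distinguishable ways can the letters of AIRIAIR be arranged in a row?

210

The 7 letters of AIRIAIR have repeats: A appearing twice, I appearing 3 times, and R appearing twice.
The number of distinct arrangements is 7!/(3!·2!·2!) = 5040/24 = 210.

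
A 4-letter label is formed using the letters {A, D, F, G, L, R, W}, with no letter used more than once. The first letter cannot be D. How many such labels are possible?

The first letter has 7−1 = 6 choices (anything except D).
The remaining 3 letters are filled from the other 6 symbols without repetition: 6 × 5 × 4 = 120.
Total: 6 × 120 = 720.

720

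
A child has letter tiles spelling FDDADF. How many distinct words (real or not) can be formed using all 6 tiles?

The 6 letters of FDDADF have repeats: D appearing 3 times and F appearing twice.
The number of distinct arrangements is 6!/(3!·2!) = 720/12 = 60.

60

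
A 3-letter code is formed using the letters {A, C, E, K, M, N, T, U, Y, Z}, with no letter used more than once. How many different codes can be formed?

Choose and order 3 of the 10 symbols: the first letter has 10 options, the next 9, then 8.
That product is 10 × 9 × 8 = 720.

720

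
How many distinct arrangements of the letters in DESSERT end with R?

180

With the last slot taken by R, it remains to arrange the other 6 letters (DESSET).
Those 6 letters have E appearing twice and S appearing twice, giving (6)!/(2!·2!) = 180.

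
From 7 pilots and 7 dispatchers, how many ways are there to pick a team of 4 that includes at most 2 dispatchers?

721

Split by how many dispatchers are chosen (0 through 2).
Sum: C(7,0)·C(7,4) + C(7,1)·C(7,3) + C(7,2)·C(7,2) = 35 + 245 + 441 = 721.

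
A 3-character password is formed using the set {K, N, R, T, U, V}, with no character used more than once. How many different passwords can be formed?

With no repetition, fill the 3 characters in order: 6 choices, then 5, down to 4.
That product is 6 × 5 × 4 = 120.

120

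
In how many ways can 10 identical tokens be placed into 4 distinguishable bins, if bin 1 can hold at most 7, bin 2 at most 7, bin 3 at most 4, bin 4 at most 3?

130

By stars and bars, unrestricted non-negative solutions to x_1+…+x_4 = 10 number C(10+3,3) = 286.
Subtract solutions that violate a single cap (substitute x_i' = x_i − (cap_i+1)): x_1 ≥ 8 gives C(5,3) = 10; x_2 ≥ 8 gives C(5,3) = 10; x_3 ≥ 5 gives C(8,3) = 56; x_4 ≥ 4 gives C(9,3) = 84. Together 160.
Add back pairs where two caps are both exceeded: 0 + 0 + 0 + 0 + 0 + 4 = 4.
By inclusion–exclusion the count is 286 − 160 + 4 = 130.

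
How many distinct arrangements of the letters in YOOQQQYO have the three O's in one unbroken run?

Treat the 3 copies of O as a single block. The multiset to arrange is then {OOO, Q, Q, Q, Y, Y}, 6 items in all.
That gives (6)!/(3!·2!) = 60 arrangements.

60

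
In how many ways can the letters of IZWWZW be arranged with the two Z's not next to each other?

40

There are 6!/(3!·2!) = 60 arrangements of IZWWZW in total.
Arrangements with the Z's together: treat ZZ as one letter, giving (5)!/(3!) = 20.
Subtracting, 60 − 20 = 40 arrangements keep the Z's apart.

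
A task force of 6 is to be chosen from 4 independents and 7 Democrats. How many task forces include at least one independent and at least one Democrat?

Unrestricted: C(11,6) = 462 ways to pick any 6 of the 11.
Selections missing a whole group: no independents → C(7,6) = 7; no Democrats → C(4,6) = 0.
Both groups omitted at once is impossible, so 462 − 7 = 455.

455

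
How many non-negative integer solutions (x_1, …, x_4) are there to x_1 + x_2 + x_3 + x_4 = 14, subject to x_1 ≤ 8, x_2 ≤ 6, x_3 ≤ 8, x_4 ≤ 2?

139

Without the upper bounds there are C(17,3) = 680 ways to split 14 among 4 variables.
Subtract solutions that violate a single cap (substitute x_i' = x_i − (cap_i+1)): x_1 ≥ 9 gives C(8,3) = 56; x_2 ≥ 7 gives C(10,3) = 120; x_3 ≥ 9 gives C(8,3) = 56; x_4 ≥ 3 gives C(14,3) = 364. Together 596.
Add back pairs where two caps are both exceeded: 0 + 0 + 10 + 0 + 35 + 10 = 55.
By inclusion–exclusion the count is 680 − 596 + 55 = 139.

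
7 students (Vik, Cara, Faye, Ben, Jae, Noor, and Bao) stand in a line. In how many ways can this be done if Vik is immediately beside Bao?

1440

Treat {Vik, Bao} as a single unit. There are 6 units to order, and the pair itself can be ordered 2 ways.
That gives 2 × 6! = 2 × 720 = 1440.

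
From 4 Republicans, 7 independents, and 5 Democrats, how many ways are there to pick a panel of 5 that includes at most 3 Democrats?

4312

Split by how many Democrats are chosen (0 through 3).
Sum: C(5,0)·C(11,5) + C(5,1)·C(11,4) + C(5,2)·C(11,3) + C(5,3)·C(11,2) = 462 + 1650 + 1650 + 550 = 4312.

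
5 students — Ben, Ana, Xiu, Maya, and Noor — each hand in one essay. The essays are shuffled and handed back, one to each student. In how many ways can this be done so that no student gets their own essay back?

44

This is the derangement count D_5: permutations of 5 items with no fixed point.
By inclusion–exclusion this is Σ_{j=0}^{5} (−1)^j C(5,j)·(5−j)!.
Computing: 120 − 120 + 60 − 20 + 5 − 1 = 44.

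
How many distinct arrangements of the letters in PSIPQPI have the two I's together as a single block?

Treat the 2 copies of I as a single block. The multiset to arrange is then {II, P, P, P, Q, S}, 6 items in all.
That gives (6)!/(3!) = 120 arrangements.

120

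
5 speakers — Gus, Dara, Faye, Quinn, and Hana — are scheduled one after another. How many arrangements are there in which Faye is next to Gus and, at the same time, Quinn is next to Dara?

Treat {Faye,Gus} as one block (2 orders) and {Quinn,Dara} as another (2 orders).
That leaves 3 units to arrange: 2 × 2 × 3! = 4 × 6 = 24.

24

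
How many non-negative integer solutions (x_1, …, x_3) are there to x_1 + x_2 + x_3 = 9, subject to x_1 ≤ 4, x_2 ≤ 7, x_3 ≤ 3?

Without the upper bounds there are C(11,2) = 55 ways to split 9 among 3 variables.
Subtract solutions that violate a single cap (substitute x_i' = x_i − (cap_i+1)): x_1 ≥ 5 gives C(6,2) = 15; x_2 ≥ 8 gives C(3,2) = 3; x_3 ≥ 4 gives C(7,2) = 21. Together 39.
Add back pairs where two caps are both exceeded: 0 + 1 + 0 = 1.
By inclusion–exclusion the count is 55 − 39 + 1 = 17.

17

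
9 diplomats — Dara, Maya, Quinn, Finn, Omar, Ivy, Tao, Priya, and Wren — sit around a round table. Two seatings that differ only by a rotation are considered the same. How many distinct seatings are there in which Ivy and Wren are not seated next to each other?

Without the restriction there are (8)! = 40320 seatings.
Seatings with Ivy beside Wren: treat them as a block with 2 internal orders, giving 2 × (7)! = 10080.
Subtracting, 40320 − 10080 = 30240.

30240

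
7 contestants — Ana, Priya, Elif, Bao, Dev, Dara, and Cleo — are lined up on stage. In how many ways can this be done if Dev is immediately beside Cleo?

1440

Place the 5 others and the Dev-Cleo pair as 6 objects in a line; the pair has 2 internal arrangements.
So the count is 2·(6)! = 1440.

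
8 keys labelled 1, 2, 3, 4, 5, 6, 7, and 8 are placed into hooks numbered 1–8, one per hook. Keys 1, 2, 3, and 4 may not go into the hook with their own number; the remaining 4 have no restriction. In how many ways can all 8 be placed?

Let Aᵢ (for 1 ≤ i ≤ 4) be the placements that put key i in its forbidden hook. Any j of these fix j positions, leaving (8−j)! ways to fill the rest, and there are C(4,j) ways to pick which j.
By inclusion–exclusion, the number of valid placements is Σ_{j=0}^{4} (−1)^j C(4,j)·(8−j)!.
Computing: 40320 − 20160 + 4320 − 480 + 24 = 24024.

24024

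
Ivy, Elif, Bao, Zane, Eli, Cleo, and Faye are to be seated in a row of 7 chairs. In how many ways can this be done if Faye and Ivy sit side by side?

1440

Place the 5 others and the Faye-Ivy pair as 6 objects in a line; the pair has 2 internal arrangements.
That gives 2 × 6! = 2 × 720 = 1440.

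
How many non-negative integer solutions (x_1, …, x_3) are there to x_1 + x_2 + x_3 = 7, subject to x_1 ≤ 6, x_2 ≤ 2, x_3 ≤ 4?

By stars and bars, unrestricted non-negative solutions to x_1+…+x_3 = 7 number C(7+2,2) = 36.
Subtract solutions that violate a single cap (substitute x_i' = x_i − (cap_i+1)): x_1 ≥ 7 gives C(2,2) = 1; x_2 ≥ 3 gives C(6,2) = 15; x_3 ≥ 5 gives C(4,2) = 6. Together 22.
No two caps can be exceeded simultaneously, so the pair terms are all 0.
By inclusion–exclusion the count is 36 − 22 + 0 = 14.

14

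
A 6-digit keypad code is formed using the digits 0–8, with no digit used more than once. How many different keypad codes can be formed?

60480

With no repetition, fill the 6 digits in order: 9 choices, then 8, down to 4.
9 × 8 × 7 × 6 × 5 × 4 = 60480.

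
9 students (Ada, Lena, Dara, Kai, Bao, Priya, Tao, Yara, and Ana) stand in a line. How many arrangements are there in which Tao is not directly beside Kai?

282240

There are 9! = 362880 arrangements in all. If Tao and Kai are adjacent, merging them into one block gives 2·(8)! = 80640 arrangements.
Complementary counting: 362880 − 80640 = 282240.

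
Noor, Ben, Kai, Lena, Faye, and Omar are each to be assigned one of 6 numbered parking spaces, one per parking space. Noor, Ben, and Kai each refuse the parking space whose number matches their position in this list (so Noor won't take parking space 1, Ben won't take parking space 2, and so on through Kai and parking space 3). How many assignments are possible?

426

Let Aᵢ (for i ∈ {1, 2, 3}) be the placements that put person i in their forbidden parking space. Any j of these fix j positions, leaving (6−j)! ways to fill the rest, and there are C(3,j) ways to pick which j.
By inclusion–exclusion, the number of valid placements is Σ_{j=0}^{3} (−1)^j C(3,j)·(6−j)!.
Computing: 720 − 360 + 72 − 6 = 426.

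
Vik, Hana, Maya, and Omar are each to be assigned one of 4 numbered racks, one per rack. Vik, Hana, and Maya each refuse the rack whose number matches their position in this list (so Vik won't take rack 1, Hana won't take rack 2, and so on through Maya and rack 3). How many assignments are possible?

11

Let Aᵢ (for i ∈ {1, 2, 3}) be the placements that put person i in their forbidden rack. Any j of these fix j positions, leaving (4−j)! ways to fill the rest, and there are C(3,j) ways to pick which j.
By inclusion–exclusion, the number of valid placements is Σ_{j=0}^{3} (−1)^j C(3,j)·(4−j)!.
Computing: 24 − 18 + 6 − 1 = 11.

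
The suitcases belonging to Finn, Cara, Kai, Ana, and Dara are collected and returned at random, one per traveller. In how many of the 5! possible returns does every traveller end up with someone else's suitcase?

Count assignments avoiding every fixed point. For any j of the 5 travellers fixed to their own suitcase, the other 5−j can be arranged in (5−j)! ways.
By inclusion–exclusion this is Σ_{j=0}^{5} (−1)^j C(5,j)·(5−j)!.
Computing: 120 − 120 + 60 − 20 + 5 − 1 = 44.

44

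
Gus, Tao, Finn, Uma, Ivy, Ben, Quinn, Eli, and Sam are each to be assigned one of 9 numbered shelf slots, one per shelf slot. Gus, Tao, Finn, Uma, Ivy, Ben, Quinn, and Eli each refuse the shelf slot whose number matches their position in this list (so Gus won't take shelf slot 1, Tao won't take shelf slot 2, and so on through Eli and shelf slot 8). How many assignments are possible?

Let Aᵢ (for 1 ≤ i ≤ 8) be the placements that put person i in their forbidden shelf slot. Any j of these fix j positions, leaving (9−j)! ways to fill the rest, and there are C(8,j) ways to pick which j.
By inclusion–exclusion, the number of valid placements is Σ_{j=0}^{8} (−1)^j C(8,j)·(9−j)!.
Computing: 362880 − 322560 + 141120 − 40320 + 8400 − 1344 + 168 − 16 + 1 = 148329.

148329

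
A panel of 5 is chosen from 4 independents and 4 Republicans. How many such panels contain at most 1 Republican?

Split by how many Republicans are chosen (0 through 1).
Sum: C(4,0)·C(4,5) + C(4,1)·C(4,4) = 0 + 4 = 4.

4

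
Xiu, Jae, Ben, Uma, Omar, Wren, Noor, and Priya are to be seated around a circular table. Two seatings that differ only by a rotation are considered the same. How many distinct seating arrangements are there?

5040

Around a circle, 8 distinct people have 8!/8 = (7)! = 5040 rotationally distinct seatings.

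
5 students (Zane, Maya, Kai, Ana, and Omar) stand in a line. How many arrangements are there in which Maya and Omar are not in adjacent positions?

Of the 5! = 120 arrangements, those with Maya and Omar adjacent number 2 × 4! = 48 (treat the pair as a block with 2 internal orders).
Complementary counting: 120 − 48 = 72.

72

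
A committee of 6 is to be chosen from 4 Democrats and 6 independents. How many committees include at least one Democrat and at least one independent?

209

Total 6-person selections from all 10: C(10,6) = 210.
Subtract selections that omit an entire group: no Democrats → C(6,6) = 1; no independents → C(4,6) = 0.
Both groups omitted at once is impossible, so 210 − 1 = 209.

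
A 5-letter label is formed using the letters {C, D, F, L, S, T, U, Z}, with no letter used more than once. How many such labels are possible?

Choose and order 5 of the 8 symbols: the first letter has 8 options, the next 7, and so on down to 4.
8 × 7 × 6 × 5 × 4 = 6720.

6720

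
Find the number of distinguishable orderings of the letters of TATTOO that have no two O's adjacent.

40

Total arrangements of TATTOO: 6!/(3!·2!) = 60.
Arrangements with the O's together: treat OO as one letter, giving (5)!/(3!) = 20.
Hence 60 − 20 = 40.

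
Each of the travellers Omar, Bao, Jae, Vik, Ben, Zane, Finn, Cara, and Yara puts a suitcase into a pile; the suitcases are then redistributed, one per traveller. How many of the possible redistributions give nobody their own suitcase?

Count assignments avoiding every fixed point. For any j of the 9 travellers fixed to their own suitcase, the other 9−j can be arranged in (9−j)! ways.
By inclusion–exclusion this is Σ_{j=0}^{9} (−1)^j C(9,j)·(9−j)!.
Computing: 362880 − 362880 + 181440 − 60480 + 15120 − 3024 + 504 − 72 + 9 − 1 = 133496.

133496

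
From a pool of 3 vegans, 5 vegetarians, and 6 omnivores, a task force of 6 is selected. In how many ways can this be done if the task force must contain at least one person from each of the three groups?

2430

Total 6-person selections from all 14: C(14,6) = 3003.
Subtract selections that omit an entire group: no vegans → C(11,6) = 462; no vegetarians → C(9,6) = 84; no omnivores → C(8,6) = 28.
Add back selections omitting two groups (i.e. drawn from a single group): C(3,6) + C(5,6) + C(6,6) = 1.
By inclusion–exclusion: 3003 − 574 + 1 = 2430.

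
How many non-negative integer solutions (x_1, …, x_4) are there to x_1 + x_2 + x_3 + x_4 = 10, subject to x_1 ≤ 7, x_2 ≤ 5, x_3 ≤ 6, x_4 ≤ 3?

By stars and bars, unrestricted non-negative solutions to x_1+…+x_4 = 10 number C(10+3,3) = 286.
Subtract solutions that violate a single cap (substitute x_i' = x_i − (cap_i+1)): x_1 ≥ 8 gives C(5,3) = 10; x_2 ≥ 6 gives C(7,3) = 35; x_3 ≥ 7 gives C(6,3) = 20; x_4 ≥ 4 gives C(9,3) = 84. Together 149.
Add back pairs where two caps are both exceeded: 0 + 0 + 0 + 0 + 1 + 0 = 1.
By inclusion–exclusion the count is 286 − 149 + 1 = 138.

138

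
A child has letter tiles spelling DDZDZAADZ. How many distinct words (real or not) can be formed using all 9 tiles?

DDZDZAADZ has 9 letters with A appearing twice, D appearing 4 times, and Z appearing 3 times.
Dividing 9! = 362880 by 4!·3!·2! = 288 for the repeated letters gives 1260.

1260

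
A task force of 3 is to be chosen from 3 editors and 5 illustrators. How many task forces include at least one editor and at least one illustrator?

45

Unrestricted: C(8,3) = 56 ways to pick any 3 of the 8.
Subtract selections that omit an entire group: no editors → C(5,3) = 10; no illustrators → C(3,3) = 1.
Both groups omitted at once is impossible, so 56 − 11 = 45.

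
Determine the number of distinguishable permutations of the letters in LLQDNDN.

Letter multiplicities in LLQDNDN: D×2, L×2, N×2, Q×1.
The number of distinct arrangements is 7!/(2!·2!·2!) = 5040/8 = 630.

630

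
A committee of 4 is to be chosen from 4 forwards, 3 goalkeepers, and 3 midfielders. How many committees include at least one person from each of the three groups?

126

Total 4-person selections from all 10: C(10,4) = 210.
Selections missing a whole group: no forwards → C(6,4) = 15; no goalkeepers → C(7,4) = 35; no midfielders → C(7,4) = 35.
Add back selections omitting two groups (i.e. drawn from a single group): C(4,4) + C(3,4) + C(3,4) = 1.
By inclusion–exclusion: 210 − 85 + 1 = 126.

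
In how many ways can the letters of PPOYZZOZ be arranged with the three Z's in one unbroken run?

180

Treat the 3 copies of Z as a single block. The multiset to arrange is then {ZZZ, O, O, P, P, Y}, 6 items in all.
That gives (6)!/(2!·2!) = 180 arrangements.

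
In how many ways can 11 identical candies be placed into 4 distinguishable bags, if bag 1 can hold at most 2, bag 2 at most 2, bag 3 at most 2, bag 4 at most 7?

By stars and bars, unrestricted non-negative solutions to x_1+…+x_4 = 11 number C(11+3,3) = 364.
Subtract solutions that violate a single cap (substitute x_i' = x_i − (cap_i+1)): x_1 ≥ 3 gives C(11,3) = 165; x_2 ≥ 3 gives C(11,3) = 165; x_3 ≥ 3 gives C(11,3) = 165; x_4 ≥ 8 gives C(6,3) = 20. Together 515.
Add back pairs where two caps are both exceeded: 56 + 56 + 1 + 56 + 1 + 1 = 171.
Subtract triples: 10 + 0 + 0 + 0 = 10.
By inclusion–exclusion the count is 364 − 515 + 171 − 10 = 10.

10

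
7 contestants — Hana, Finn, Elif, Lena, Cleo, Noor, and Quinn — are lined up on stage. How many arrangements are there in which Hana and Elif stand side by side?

Place the 5 others and the Hana-Elif pair as 6 objects in a line; the pair has 2 internal arrangements.
So the count is 2·(6)! = 1440.

1440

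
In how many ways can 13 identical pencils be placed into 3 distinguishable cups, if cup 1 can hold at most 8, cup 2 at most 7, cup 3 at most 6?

Ignoring the caps, the number of non-negative solutions to x_1+…+x_3 = 13 is C(15,2) = 105.
Subtract solutions that violate a single cap (substitute x_i' = x_i − (cap_i+1)): x_1 ≥ 9 gives C(6,2) = 15; x_2 ≥ 8 gives C(7,2) = 21; x_3 ≥ 7 gives C(8,2) = 28. Together 64.
No two caps can be exceeded simultaneously, so the pair terms are all 0.
By inclusion–exclusion the count is 105 − 64 + 0 = 41.

41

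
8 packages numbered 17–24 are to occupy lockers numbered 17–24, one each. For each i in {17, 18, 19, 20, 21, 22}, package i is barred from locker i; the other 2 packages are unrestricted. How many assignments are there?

Let Aᵢ (for 17 ≤ i ≤ 22) be the placements that put package i in its forbidden locker. Any j of these fix j positions, leaving (8−j)! ways to fill the rest, and there are C(6,j) ways to pick which j.
By inclusion–exclusion, the number of valid placements is Σ_{j=0}^{6} (−1)^j C(6,j)·(8−j)!.
Computing: 40320 − 30240 + 10800 − 2400 + 360 − 36 + 2 = 18806.

18806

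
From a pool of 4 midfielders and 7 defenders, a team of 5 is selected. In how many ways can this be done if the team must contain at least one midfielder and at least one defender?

Total 5-person selections from all 11: C(11,5) = 462.
Subtract selections that omit an entire group: no midfielders → C(7,5) = 21; no defenders → C(4,5) = 0.
Both groups omitted at once is impossible, so 462 − 21 = 441.

441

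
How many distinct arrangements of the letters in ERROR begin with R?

12

Fix R in the first position and arrange the remaining 4 letters.
Those 4 letters have R appearing twice, giving (4)!/(2!) = 12.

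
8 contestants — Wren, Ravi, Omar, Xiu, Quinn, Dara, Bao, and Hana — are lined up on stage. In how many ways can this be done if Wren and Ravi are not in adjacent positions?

30240

Of the 8! = 40320 arrangements, those with Wren and Ravi adjacent number 2 × 7! = 10080 (treat the pair as a block with 2 internal orders).
Complementary counting: 40320 − 10080 = 30240.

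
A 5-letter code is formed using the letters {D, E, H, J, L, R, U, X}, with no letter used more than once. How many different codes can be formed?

6720

This is a permutation of 5 out of 8: P(8,5) = 8!/3!.
That product is 8 × 7 × 6 × 5 × 4 = 6720.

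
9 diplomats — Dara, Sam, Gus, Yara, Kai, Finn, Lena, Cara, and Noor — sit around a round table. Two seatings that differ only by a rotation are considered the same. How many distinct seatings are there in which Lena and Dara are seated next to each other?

Glue Lena and Dara into a block (2 internal orders). Seating 8 units around a circle gives (7)! arrangements.
So 2 × (7)! = 2 × 5040 = 10080.

10080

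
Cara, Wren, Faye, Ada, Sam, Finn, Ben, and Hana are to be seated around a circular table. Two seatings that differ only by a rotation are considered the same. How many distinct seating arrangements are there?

Fix one person's seat to break rotational symmetry; the remaining 7 people can be arranged in (7)! = 5040 ways.

5040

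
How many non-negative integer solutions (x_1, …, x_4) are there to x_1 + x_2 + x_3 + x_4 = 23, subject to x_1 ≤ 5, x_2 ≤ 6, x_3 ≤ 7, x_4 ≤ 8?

20

By stars and bars, unrestricted non-negative solutions to x_1+…+x_4 = 23 number C(23+3,3) = 2600.
Subtract solutions that violate a single cap (substitute x_i' = x_i − (cap_i+1)): x_1 ≥ 6 gives C(20,3) = 1140; x_2 ≥ 7 gives C(19,3) = 969; x_3 ≥ 8 gives C(18,3) = 816; x_4 ≥ 9 gives C(17,3) = 680. Together 3605.
Add back pairs where two caps are both exceeded: 286 + 220 + 165 + 165 + 120 + 84 = 1040.
Subtract triples: 10 + 4 + 1 + 0 = 15.
By inclusion–exclusion the count is 2600 − 3605 + 1040 − 15 = 20.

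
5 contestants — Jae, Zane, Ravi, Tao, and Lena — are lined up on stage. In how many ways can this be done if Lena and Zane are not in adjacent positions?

There are 5! = 120 arrangements in all. If Lena and Zane are adjacent, merging them into one block gives 2·(4)! = 48 arrangements.
So 120 − 48 = 72 arrangements keep them apart.

72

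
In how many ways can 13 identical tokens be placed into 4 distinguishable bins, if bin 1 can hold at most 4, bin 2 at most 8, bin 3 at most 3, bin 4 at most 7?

125

By stars and bars, unrestricted non-negative solutions to x_1+…+x_4 = 13 number C(13+3,3) = 560.
Subtract solutions that violate a single cap (substitute x_i' = x_i − (cap_i+1)): x_1 ≥ 5 gives C(11,3) = 165; x_2 ≥ 9 gives C(7,3) = 35; x_3 ≥ 4 gives C(12,3) = 220; x_4 ≥ 8 gives C(8,3) = 56. Together 476.
Add back pairs where two caps are both exceeded: 0 + 35 + 1 + 1 + 0 + 4 = 41.
By inclusion–exclusion the count is 560 − 476 + 41 = 125.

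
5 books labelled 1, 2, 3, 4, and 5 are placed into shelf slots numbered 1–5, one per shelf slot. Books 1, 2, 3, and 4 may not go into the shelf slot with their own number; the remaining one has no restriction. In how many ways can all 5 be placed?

53

Let Aᵢ (for 1 ≤ i ≤ 4) be the placements that put book i in its forbidden shelf slot. Any j of these fix j positions, leaving (5−j)! ways to fill the rest, and there are C(4,j) ways to pick which j.
By inclusion–exclusion, the number of valid placements is Σ_{j=0}^{4} (−1)^j C(4,j)·(5−j)!.
Computing: 120 − 96 + 36 − 8 + 1 = 53.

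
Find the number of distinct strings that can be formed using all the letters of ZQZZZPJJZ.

1512

ZQZZZPJJZ has 9 letters with J appearing twice and Z appearing 5 times.
Dividing 9! = 362880 by 5!·2! = 240 for the repeated letters gives 1512.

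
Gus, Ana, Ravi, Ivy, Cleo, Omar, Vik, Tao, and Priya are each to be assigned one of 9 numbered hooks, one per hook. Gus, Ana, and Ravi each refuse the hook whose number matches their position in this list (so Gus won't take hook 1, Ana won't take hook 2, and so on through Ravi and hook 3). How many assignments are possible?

Let Aᵢ (for i ∈ {1, 2, 3}) be the placements that put person i in their forbidden hook. Any j of these fix j positions, leaving (9−j)! ways to fill the rest, and there are C(3,j) ways to pick which j.
By inclusion–exclusion, the number of valid placements is Σ_{j=0}^{3} (−1)^j C(3,j)·(9−j)!.
Computing: 362880 − 120960 + 15120 − 720 = 256320.

256320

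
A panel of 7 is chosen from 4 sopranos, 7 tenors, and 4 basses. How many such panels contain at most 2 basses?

Split by how many basses are chosen (0 through 2).
Sum: C(4,0)·C(11,7) + C(4,1)·C(11,6) + C(4,2)·C(11,5) = 330 + 1848 + 2772 = 4950.

4950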